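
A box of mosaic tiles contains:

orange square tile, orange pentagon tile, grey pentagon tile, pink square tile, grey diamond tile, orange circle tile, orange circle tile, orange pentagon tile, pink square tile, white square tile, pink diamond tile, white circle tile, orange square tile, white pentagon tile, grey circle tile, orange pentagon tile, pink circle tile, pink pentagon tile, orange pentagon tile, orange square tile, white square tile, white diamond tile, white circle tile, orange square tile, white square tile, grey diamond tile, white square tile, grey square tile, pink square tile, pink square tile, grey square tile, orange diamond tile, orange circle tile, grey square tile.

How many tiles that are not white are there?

Total tiles: 34; with the excluded value: 8; remaining 34 − 8 = 26.

26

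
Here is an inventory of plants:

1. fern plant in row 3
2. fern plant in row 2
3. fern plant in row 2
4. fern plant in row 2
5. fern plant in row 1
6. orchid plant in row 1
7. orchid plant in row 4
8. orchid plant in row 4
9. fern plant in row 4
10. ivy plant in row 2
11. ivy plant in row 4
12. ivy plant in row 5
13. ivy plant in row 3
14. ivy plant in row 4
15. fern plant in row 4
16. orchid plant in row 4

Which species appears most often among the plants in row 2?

Counts by species (restricted to plants in row 2): fern 3, ivy 1.
The maximum is 3, held uniquely by fern.

fern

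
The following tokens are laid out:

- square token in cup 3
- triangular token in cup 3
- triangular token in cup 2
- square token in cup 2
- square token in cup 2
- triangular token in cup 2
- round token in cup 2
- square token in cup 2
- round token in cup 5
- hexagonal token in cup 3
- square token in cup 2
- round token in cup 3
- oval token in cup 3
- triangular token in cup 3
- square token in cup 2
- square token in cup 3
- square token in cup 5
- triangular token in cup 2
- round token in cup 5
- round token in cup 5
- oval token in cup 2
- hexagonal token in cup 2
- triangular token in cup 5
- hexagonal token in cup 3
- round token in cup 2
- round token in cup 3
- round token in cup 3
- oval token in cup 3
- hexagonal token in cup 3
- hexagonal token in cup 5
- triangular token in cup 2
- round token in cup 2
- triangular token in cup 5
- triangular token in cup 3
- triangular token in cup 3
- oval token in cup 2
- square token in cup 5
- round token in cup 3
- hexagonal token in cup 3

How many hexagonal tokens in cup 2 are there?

1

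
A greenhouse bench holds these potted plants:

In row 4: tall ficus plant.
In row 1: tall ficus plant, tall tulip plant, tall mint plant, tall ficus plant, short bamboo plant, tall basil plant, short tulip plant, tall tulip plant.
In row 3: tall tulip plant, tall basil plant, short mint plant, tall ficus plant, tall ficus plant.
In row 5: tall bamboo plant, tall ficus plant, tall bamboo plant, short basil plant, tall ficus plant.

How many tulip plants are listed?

4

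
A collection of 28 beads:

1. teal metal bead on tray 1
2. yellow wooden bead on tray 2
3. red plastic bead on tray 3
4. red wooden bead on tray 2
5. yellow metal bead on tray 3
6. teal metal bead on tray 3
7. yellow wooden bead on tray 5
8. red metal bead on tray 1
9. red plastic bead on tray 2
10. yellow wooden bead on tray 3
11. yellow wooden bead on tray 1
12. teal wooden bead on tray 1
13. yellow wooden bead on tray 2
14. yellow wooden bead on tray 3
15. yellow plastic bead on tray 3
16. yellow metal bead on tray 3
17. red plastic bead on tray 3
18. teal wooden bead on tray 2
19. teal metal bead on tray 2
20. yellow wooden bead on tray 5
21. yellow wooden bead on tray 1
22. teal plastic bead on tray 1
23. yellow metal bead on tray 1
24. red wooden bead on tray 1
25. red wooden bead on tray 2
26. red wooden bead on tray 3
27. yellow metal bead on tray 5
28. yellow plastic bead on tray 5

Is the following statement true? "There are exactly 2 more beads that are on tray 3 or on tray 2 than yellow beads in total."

|beads on tray 3 or on tray 2| = 16.
|yellow beads| = 14.
The claim requires 16 − 14 (= 2) to equal 2, which holds.

True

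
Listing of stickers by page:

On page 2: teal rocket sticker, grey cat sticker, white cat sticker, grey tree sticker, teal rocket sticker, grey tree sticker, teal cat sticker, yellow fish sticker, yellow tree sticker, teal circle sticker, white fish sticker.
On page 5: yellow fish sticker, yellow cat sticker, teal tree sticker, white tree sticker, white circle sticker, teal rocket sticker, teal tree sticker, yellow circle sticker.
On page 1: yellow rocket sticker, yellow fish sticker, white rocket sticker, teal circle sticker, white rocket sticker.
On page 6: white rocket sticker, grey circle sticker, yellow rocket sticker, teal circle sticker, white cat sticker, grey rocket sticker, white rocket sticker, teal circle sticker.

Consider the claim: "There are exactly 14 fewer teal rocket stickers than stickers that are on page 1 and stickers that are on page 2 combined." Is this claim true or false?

teal rocket stickers: 3.
stickers on page 1: 5; stickers on page 2: 11; combined: 5 + 11 = 16.
The claim requires 16 − 3 (= 13) to equal 14, which does not hold.

False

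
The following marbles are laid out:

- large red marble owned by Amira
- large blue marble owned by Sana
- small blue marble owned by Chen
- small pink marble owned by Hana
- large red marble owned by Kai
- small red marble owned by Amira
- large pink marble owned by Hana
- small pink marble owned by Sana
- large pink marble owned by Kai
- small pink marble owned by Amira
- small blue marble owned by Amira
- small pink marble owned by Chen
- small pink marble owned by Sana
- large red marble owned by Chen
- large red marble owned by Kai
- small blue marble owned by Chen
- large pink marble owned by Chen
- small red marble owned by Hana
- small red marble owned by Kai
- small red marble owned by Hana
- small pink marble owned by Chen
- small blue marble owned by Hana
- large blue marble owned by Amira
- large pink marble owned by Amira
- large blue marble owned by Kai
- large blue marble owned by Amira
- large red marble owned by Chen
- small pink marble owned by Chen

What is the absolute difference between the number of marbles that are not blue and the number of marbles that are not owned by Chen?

marbles that are not blue: 20. marbles that are not owned by Chen: 20.
|20 − 20| = 20 − 20 = 0.

0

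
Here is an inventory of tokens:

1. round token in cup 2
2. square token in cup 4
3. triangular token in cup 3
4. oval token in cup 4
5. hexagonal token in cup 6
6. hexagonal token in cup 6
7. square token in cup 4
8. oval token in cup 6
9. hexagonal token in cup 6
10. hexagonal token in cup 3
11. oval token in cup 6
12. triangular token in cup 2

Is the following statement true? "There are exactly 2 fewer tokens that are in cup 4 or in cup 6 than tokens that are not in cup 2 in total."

True

tokens in cup 4 or in cup 6: 8.
tokens that are not in cup 2: 10.
The claim requires 10 − 8 (= 2) to equal 2, which holds.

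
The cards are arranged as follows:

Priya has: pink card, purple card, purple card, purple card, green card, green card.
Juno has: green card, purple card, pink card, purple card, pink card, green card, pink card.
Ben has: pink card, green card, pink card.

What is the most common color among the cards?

Counts by color: pink 6, purple 5, green 5.
The maximum is 6, held uniquely by pink.

pink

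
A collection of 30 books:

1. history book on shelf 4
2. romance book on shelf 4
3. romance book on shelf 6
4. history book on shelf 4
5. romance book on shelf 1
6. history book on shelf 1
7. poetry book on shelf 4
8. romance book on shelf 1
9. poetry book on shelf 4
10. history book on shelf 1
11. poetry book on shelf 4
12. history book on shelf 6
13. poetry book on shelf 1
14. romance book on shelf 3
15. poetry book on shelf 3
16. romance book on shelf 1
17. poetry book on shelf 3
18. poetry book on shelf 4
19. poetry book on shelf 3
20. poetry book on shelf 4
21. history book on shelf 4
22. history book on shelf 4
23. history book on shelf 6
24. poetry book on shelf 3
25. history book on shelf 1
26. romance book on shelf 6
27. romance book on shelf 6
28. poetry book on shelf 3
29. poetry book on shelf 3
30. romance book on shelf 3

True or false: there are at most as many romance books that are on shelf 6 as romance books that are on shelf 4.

False

There are 3 romance books on shelf 6.
There is 1 romance book on shelf 4.
The claim requires 3 ≤ 1, which does not hold.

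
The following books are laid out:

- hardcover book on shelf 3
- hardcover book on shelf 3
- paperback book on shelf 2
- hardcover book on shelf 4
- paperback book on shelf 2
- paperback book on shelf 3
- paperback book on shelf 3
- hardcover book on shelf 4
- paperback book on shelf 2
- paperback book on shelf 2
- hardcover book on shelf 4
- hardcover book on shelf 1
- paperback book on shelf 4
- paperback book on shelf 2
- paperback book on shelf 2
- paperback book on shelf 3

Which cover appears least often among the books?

Counts by cover: paperback 10, hardcover 6.
The minimum is 6, held uniquely by hardcover.

hardcover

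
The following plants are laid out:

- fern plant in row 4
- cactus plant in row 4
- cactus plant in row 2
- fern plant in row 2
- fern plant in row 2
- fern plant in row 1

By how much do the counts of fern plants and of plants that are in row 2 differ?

fern plants: 4. plants in row 2: 3.
|4 − 3| = 4 − 3 = 1.

1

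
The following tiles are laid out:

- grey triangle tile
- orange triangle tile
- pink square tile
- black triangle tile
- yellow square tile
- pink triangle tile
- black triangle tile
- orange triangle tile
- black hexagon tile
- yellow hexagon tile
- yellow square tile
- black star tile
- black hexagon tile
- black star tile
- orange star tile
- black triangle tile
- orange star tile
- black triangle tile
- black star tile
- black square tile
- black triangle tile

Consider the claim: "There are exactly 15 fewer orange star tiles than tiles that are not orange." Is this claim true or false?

orange star tiles: 2.
tiles that are not orange: 17.
The claim requires 17 − 2 (= 15) to equal 15, which holds.

True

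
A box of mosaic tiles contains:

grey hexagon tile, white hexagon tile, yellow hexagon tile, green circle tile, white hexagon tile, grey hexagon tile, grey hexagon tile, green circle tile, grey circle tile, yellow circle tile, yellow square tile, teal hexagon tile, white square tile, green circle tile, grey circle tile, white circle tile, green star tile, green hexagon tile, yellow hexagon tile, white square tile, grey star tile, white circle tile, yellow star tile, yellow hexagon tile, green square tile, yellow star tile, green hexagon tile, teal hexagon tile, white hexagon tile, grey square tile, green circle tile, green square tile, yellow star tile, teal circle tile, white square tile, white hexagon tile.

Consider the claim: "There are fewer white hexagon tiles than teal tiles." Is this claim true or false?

|white hexagon tiles| = 4.
|teal tiles| = 3.
The claim requires 4 < 3, which does not hold.

False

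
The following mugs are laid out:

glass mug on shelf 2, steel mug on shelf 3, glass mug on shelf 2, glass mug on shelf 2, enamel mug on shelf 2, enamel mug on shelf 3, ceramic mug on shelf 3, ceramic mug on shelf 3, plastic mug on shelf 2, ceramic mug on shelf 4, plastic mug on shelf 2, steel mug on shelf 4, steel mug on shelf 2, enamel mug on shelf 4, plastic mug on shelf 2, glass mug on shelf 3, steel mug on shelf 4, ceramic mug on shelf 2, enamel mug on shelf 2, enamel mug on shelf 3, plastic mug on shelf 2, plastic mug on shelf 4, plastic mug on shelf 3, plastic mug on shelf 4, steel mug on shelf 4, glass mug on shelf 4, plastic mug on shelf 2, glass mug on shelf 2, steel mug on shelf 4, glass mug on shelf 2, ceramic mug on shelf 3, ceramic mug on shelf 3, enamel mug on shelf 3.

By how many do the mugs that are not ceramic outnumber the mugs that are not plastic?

mugs that are not ceramic: 27.
mugs that are not plastic: 25.
27 − 25 = 2.

2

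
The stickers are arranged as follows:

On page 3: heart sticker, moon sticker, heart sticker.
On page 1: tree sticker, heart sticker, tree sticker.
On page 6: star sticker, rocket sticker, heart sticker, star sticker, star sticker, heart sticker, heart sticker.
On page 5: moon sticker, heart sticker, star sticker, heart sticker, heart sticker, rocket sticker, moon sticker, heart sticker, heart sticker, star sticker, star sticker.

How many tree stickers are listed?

2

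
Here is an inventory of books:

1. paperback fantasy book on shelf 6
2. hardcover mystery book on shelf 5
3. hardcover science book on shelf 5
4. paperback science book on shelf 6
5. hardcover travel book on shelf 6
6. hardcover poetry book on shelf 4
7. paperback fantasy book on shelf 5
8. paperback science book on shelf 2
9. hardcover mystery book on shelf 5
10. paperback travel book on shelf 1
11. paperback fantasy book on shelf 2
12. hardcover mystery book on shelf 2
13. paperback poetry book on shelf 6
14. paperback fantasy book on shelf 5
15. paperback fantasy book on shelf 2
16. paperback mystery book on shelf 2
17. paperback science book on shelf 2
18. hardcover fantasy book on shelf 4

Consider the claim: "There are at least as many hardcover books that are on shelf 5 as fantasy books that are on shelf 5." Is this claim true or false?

hardcover books on shelf 5: 3.
fantasy books on shelf 5: 2.
The claim requires 3 ≥ 2, which holds.

True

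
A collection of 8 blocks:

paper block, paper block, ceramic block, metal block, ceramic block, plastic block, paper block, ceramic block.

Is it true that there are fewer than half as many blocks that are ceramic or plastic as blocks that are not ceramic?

False

|blocks that are ceramic or plastic| = 4.
|blocks that are not ceramic| = 5.
The claim requires 2 × 4 = 8 < 5, which does not hold.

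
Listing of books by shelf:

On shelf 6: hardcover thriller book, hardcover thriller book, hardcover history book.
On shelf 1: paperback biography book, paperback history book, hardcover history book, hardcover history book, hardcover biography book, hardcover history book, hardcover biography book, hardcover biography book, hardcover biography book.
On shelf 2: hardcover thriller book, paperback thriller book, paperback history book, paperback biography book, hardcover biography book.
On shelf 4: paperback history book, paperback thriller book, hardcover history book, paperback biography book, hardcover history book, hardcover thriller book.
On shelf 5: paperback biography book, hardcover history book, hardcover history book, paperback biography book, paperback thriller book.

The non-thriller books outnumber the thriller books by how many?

non-thriller books: 21.
thriller books: 7.
21 − 7 = 14.

14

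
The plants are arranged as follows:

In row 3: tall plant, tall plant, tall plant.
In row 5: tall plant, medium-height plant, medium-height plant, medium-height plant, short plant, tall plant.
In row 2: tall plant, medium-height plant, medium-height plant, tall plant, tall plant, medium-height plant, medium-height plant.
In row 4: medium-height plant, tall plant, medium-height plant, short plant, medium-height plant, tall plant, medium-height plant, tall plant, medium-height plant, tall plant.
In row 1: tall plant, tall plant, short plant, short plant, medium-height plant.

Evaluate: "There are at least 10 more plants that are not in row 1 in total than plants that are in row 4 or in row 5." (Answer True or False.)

True

plants that are not in row 1: 26.
plants in row 4 or in row 5: 16.
The claim requires 26 − 16 = 10 ≥ 10, which holds.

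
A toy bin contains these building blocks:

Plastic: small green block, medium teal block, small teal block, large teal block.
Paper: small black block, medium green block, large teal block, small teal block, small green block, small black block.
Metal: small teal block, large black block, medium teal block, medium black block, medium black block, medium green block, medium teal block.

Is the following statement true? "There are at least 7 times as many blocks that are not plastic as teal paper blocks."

|blocks that are not plastic| = 13.
|teal paper blocks| = 2.
The claim requires 13 ≥ 7 × 2 = 14, which does not hold.

False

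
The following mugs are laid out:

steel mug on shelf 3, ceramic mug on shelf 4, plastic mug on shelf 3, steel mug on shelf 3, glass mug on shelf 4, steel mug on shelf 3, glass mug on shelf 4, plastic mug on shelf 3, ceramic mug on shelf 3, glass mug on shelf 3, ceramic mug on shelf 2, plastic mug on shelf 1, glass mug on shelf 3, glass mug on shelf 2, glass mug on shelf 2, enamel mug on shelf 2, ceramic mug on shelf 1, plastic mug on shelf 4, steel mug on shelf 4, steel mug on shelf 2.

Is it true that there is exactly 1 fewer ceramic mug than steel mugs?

True

There are 4 ceramic mugs.
There are 5 steel mugs.
The claim requires 5 − 4 (= 1) to equal 1, which holds.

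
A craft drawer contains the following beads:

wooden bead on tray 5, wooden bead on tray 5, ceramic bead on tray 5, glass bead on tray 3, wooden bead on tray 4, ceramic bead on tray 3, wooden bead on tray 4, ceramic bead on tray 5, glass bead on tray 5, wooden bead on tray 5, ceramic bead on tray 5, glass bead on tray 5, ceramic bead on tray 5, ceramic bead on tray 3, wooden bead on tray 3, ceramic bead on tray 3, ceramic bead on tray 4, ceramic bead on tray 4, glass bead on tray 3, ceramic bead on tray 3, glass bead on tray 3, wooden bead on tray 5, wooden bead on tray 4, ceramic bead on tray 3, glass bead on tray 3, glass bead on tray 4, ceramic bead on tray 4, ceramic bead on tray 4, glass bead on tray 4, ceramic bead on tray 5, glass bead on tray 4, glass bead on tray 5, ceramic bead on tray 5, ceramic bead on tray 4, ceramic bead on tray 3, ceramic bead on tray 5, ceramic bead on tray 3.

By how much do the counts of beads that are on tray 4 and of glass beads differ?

beads on tray 4: 11. glass beads: 10.
|11 − 10| = 11 − 10 = 1.

1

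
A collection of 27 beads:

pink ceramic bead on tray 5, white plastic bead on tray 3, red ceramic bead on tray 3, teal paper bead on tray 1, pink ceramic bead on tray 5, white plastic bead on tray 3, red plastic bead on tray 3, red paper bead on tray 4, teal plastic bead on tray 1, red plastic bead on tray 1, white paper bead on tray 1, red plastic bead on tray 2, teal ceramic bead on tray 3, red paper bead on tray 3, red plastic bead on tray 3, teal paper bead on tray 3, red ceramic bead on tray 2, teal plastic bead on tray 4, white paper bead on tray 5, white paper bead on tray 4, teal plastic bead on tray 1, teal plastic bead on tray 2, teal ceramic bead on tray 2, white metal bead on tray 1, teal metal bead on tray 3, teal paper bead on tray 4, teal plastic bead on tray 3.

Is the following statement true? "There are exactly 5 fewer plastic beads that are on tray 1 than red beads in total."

True

|plastic beads on tray 1| = 3.
|red beads| = 8.
The claim requires 8 − 3 (= 5) to equal 5, which holds.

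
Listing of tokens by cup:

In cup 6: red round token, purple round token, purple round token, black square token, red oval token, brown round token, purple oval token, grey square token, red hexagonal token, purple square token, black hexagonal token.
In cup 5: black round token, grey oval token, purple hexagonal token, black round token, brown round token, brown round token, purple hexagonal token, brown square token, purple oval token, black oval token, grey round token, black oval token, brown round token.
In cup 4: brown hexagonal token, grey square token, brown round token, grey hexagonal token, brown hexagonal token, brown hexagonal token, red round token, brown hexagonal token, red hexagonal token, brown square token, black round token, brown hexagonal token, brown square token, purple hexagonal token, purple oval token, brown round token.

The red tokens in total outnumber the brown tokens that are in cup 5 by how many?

1

red tokens: 5.
brown tokens in cup 5: 4.
5 − 4 = 1.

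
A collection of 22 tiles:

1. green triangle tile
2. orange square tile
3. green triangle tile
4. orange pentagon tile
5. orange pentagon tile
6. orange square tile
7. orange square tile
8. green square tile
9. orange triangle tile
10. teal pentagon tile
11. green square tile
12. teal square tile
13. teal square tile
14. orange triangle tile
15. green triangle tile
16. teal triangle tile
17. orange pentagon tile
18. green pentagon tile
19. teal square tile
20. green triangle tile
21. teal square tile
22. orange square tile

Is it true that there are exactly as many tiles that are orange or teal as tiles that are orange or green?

False

|tiles that are orange or teal| = 15.
|tiles that are orange or green| = 16.
The claim requires 15 = 16, which does not hold.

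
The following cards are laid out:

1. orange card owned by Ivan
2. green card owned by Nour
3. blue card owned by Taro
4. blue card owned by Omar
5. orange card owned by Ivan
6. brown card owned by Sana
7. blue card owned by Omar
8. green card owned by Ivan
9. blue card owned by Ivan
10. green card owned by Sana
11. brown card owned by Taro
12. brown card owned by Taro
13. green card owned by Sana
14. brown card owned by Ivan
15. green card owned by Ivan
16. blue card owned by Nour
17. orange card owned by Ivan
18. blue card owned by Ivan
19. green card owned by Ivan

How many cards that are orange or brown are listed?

7

brown: 4; orange: 3; together 4 + 3 = 7.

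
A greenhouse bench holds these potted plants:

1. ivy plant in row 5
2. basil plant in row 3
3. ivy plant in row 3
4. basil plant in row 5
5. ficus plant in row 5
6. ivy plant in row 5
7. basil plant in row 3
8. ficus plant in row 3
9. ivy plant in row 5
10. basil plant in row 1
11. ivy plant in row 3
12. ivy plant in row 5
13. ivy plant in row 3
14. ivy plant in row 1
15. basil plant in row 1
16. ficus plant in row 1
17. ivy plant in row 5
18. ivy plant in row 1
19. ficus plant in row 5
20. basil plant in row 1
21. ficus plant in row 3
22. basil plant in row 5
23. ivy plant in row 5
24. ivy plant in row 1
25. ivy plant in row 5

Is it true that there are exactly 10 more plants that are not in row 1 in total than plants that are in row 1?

There are 18 plants that are not in row 1.
There are 7 plants in row 1.
The claim requires 18 − 7 (= 11) to equal 10, which does not hold.

False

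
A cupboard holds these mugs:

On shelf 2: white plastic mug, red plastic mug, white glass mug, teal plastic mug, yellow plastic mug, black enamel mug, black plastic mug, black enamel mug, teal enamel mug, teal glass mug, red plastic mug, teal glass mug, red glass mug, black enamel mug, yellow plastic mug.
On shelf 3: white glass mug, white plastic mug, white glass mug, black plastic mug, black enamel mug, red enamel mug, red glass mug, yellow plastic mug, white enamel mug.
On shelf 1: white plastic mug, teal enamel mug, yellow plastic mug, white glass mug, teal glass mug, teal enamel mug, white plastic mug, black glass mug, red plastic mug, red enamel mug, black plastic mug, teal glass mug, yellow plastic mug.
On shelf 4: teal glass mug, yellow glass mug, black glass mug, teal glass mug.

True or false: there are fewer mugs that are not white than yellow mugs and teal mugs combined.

mugs that are not white: 32.
yellow mugs: 6; teal mugs: 10; combined: 6 + 10 = 16.
The claim requires 32 < 16, which does not hold.

False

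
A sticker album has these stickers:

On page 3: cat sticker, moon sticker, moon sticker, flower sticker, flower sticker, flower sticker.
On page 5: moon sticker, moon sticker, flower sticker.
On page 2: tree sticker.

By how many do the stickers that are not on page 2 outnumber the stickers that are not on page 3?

stickers that are not on page 2: 9.
stickers that are not on page 3: 4.
9 − 4 = 5.

5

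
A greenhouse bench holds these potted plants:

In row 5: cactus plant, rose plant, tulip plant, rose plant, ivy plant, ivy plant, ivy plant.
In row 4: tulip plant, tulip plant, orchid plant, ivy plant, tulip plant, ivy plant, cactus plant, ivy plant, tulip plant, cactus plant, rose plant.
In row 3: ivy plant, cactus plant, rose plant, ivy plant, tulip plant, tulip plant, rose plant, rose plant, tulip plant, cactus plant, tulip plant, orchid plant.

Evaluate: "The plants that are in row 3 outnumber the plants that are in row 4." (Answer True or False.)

True

plants in row 3: 12.
plants in row 4: 11.
The claim requires 12 > 11, which holds.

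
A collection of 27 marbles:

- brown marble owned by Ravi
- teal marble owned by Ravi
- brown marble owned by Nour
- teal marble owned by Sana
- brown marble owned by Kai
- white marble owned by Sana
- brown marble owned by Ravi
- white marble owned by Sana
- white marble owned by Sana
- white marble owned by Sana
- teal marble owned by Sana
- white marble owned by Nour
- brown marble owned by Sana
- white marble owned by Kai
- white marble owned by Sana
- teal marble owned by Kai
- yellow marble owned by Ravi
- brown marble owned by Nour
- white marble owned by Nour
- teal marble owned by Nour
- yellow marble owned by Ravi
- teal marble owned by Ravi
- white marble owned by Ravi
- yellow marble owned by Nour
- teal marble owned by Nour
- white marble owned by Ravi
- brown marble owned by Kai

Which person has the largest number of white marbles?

Sana

Counts by owner (restricted to white marbles): Sana→5, Nour→2, Ravi→2, Kai→1.
The maximum is 5, held uniquely by Sana.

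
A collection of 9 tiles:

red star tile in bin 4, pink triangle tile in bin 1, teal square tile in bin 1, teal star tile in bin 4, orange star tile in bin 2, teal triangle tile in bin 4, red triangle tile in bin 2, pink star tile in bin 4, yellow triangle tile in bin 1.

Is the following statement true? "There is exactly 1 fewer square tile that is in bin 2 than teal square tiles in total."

True

|square tiles in bin 2| = 0.
|teal square tiles| = 1.
The claim requires 1 − 0 (= 1) to equal 1, which holds.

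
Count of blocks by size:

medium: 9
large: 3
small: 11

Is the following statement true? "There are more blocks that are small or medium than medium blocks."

|blocks that are small or medium| = 20.
|medium blocks| = 9.
The claim requires 20 > 9, which holds.

True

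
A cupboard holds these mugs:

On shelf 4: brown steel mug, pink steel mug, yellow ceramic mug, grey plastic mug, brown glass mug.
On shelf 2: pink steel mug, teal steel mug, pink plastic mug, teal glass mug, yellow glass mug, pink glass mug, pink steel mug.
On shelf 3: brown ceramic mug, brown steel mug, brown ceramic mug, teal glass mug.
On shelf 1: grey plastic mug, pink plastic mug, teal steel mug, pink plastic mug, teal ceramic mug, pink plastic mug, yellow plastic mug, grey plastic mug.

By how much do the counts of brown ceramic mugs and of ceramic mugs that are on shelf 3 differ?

0

brown ceramic mugs: 2. ceramic mugs on shelf 3: 2.
|2 − 2| = 2 − 2 = 0.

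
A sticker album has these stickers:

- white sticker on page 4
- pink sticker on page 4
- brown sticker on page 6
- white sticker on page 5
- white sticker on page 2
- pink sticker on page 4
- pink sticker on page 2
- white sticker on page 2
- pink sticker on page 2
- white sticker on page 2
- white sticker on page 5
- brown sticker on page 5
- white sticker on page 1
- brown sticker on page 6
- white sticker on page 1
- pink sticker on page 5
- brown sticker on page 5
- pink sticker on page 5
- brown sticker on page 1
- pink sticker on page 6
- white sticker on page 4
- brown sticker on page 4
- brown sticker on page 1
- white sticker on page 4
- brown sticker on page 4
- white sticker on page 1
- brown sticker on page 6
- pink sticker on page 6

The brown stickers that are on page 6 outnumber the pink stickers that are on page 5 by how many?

brown stickers on page 6: 3.
pink stickers on page 5: 2.
3 − 2 = 1.

1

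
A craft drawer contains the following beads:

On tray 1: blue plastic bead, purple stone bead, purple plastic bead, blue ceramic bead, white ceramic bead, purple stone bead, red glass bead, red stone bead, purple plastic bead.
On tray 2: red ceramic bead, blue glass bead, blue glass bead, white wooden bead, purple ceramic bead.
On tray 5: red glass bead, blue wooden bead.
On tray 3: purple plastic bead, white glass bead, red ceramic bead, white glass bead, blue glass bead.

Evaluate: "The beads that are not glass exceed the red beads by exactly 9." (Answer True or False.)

True

There are 14 beads that are not glass.
There are 5 red beads.
The claim requires 14 − 5 (= 9) to equal 9, which holds.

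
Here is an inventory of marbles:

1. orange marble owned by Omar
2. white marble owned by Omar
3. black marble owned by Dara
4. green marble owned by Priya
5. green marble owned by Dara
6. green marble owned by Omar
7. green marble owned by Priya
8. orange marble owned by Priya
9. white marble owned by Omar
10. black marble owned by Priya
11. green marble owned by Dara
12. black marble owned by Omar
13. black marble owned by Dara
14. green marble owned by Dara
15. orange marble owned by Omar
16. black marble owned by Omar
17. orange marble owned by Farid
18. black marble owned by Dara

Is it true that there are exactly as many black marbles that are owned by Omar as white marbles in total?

|black marbles owned by Omar| = 2.
|white marbles| = 2.
The claim requires 2 = 2, which holds.

True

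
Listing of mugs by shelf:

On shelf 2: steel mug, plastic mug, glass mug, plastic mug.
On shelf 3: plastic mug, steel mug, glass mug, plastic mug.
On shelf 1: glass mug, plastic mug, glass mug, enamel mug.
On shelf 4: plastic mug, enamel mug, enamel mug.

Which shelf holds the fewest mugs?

shelf 4

Counts by shelf: shelf 1→4, shelf 2→4, shelf 3→4, shelf 4→3.
The minimum is 3, held uniquely by shelf 4.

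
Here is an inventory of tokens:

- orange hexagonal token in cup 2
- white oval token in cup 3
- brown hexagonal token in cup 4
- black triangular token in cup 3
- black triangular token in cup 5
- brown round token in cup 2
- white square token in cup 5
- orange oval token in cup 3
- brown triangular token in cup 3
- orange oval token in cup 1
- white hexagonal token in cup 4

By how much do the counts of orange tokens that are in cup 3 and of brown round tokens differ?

0

orange tokens in cup 3: 1. brown round tokens: 1.
|1 − 1| = 1 − 1 = 0.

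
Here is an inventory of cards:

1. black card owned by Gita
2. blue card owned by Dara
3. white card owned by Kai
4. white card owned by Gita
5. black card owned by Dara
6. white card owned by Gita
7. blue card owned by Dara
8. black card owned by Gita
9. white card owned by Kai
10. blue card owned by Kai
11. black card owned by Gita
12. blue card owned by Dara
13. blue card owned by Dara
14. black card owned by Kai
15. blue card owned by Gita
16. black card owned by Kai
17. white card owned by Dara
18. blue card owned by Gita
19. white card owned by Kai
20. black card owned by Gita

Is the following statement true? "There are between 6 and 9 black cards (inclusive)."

True

|black cards| = 7.
The claim requires 6 ≤ 7 ≤ 9, which holds.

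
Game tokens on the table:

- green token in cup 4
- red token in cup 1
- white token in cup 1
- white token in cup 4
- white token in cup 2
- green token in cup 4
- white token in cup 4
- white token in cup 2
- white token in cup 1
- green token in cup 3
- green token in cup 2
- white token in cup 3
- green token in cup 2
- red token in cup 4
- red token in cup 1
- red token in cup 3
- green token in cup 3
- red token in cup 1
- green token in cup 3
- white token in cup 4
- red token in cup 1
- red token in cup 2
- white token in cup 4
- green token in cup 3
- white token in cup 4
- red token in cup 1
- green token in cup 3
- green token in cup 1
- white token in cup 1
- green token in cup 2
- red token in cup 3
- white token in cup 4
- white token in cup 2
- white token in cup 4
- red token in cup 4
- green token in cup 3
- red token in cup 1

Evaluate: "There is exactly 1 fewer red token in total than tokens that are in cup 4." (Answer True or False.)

red tokens: 11.
tokens in cup 4: 11.
The claim requires 11 − 11 (= 0) to equal 1, which does not hold.

False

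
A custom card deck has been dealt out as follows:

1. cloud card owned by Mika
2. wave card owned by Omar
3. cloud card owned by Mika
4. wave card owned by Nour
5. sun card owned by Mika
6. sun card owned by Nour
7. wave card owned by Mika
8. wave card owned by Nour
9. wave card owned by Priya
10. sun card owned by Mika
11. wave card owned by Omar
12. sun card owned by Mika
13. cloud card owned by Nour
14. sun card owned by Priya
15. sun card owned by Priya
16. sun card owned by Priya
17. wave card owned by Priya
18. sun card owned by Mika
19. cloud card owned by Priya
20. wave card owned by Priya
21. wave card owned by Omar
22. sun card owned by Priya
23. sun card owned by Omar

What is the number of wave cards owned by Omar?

3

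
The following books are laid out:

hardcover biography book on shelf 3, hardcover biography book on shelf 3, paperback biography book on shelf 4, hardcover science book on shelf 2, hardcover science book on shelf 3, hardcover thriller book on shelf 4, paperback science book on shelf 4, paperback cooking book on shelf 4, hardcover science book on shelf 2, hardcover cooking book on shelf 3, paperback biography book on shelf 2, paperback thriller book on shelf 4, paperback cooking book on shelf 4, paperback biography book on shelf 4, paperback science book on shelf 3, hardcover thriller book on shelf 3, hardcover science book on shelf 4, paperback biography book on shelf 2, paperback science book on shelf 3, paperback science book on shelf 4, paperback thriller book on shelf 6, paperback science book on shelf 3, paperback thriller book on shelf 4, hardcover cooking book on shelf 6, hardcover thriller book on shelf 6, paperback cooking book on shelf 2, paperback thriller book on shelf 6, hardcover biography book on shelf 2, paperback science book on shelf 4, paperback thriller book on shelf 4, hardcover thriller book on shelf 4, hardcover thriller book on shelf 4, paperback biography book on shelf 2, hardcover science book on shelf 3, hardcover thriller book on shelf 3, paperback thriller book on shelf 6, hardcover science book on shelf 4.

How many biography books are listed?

8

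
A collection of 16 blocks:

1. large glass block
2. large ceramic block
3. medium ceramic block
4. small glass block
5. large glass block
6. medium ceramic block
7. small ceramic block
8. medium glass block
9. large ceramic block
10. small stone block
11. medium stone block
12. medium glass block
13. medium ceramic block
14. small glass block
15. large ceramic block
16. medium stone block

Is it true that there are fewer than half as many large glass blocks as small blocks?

False

There are 2 large glass blocks.
There are 4 small blocks.
The claim requires 2 × 2 = 4 < 4, which does not hold.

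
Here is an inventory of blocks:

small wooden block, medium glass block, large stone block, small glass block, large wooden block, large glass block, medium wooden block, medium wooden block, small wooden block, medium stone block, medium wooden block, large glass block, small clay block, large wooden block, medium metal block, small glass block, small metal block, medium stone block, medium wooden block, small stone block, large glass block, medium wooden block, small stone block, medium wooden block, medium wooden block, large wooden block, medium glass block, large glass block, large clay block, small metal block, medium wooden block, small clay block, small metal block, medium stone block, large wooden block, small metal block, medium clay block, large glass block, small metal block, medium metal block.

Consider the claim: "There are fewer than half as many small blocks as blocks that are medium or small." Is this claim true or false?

small blocks: 13.
blocks that are medium or small: 29.
The claim requires 2 × 13 = 26 < 29, which holds.

True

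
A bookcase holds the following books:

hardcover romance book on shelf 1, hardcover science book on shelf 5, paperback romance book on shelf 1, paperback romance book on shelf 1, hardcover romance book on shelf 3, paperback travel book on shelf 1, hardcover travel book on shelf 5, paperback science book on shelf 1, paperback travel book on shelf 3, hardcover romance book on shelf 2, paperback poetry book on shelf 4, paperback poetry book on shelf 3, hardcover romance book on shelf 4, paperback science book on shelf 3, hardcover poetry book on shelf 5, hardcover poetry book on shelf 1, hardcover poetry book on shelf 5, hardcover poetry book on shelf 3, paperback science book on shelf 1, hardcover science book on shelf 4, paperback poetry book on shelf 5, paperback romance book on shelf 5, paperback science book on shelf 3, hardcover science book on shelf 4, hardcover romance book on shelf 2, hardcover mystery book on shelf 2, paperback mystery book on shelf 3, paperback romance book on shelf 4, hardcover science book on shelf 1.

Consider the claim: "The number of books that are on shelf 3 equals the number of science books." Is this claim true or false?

False

There are 7 books on shelf 3.
There are 8 science books.
The claim requires 7 = 8, which does not hold.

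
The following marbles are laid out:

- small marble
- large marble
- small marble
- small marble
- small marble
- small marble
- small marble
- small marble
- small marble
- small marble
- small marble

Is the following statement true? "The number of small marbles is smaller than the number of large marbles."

|small marbles| = 10.
|large marbles| = 1.
The claim requires 10 < 1, which does not hold.

False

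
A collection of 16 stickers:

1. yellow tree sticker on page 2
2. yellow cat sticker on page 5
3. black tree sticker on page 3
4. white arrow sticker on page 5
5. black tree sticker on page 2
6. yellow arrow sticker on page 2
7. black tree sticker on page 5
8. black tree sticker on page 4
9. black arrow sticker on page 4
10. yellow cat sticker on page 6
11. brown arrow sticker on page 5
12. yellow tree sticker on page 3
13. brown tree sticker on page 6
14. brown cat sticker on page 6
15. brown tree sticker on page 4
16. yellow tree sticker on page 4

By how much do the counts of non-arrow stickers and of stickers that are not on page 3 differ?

2

non-arrow stickers: 12. stickers that are not on page 3: 14.
|12 − 14| = 14 − 12 = 2.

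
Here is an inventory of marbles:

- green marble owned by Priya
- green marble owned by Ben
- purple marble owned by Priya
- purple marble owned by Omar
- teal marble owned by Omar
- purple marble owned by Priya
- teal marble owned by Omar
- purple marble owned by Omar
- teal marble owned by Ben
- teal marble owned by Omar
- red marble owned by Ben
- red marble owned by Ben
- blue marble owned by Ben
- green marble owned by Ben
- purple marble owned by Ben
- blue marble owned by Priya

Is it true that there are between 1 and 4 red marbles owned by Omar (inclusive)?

red marbles owned by Omar: 0.
The claim requires 1 ≤ 0 ≤ 4, which does not hold.

False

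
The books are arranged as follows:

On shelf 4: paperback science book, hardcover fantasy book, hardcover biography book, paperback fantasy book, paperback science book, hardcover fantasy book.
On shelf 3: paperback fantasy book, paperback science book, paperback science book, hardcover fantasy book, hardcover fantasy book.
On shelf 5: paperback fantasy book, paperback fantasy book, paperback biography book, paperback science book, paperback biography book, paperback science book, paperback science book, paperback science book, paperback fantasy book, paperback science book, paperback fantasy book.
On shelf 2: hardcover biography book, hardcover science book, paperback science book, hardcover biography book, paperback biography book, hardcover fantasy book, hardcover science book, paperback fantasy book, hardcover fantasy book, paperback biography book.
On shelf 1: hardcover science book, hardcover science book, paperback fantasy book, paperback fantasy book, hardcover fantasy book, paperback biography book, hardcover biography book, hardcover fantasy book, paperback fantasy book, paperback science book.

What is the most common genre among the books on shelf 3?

Counts by genre (restricted to books on shelf 3): fantasy 3, science 2.
The maximum is 3, held uniquely by fantasy.

fantasy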